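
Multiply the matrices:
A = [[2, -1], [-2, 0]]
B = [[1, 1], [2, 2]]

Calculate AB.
[[0, 0], [-2, -2]]

Each entry (i,j) of AB = sum over k of A[i][k]*B[k][j].
(AB)[0][0] = (2)*(1) + (-1)*(2) = 0
(AB)[0][1] = (2)*(1) + (-1)*(2) = 0
(AB)[1][0] = (-2)*(1) + (0)*(2) = -2
(AB)[1][1] = (-2)*(1) + (0)*(2) = -2
AB = [[0, 0], [-2, -2]]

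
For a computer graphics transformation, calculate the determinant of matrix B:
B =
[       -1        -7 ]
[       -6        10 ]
det(B) = -52

For a 2×2 matrix [[a, b], [c, d]], det = a*d - b*c.
det(B) = (-1)*(10) - (-7)*(-6) = -10 - 42 = -52.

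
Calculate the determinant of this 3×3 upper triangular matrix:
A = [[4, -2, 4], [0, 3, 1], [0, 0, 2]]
24

The determinant of a triangular matrix is the product of its diagonal entries (the off-diagonal entries above the diagonal do not affect it).
det(A) = (4) * (3) * (2) = 24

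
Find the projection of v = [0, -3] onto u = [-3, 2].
[18/13, -12/13]

The projection of v onto u is proj_u(v) = ((v·u) / (u·u)) · u.
v·u = (0)*(-3) + (-3)*(2) = -6.
u·u = (-3)*(-3) + (2)*(2) = 13.
coefficient = -6 / 13 = -6/13.
proj_u(v) = -6/13 · [-3, 2] = [18/13, -12/13].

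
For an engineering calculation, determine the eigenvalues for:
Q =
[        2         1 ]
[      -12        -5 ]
λ = -2, -1

Solve det(Q - λI) = 0. For a 2×2 matrix the characteristic equation is λ² - (trace)λ + det = 0.
trace(Q) = a + d = 2 - 5 = -3.
det(Q) = a*d - b*c = (2)*(-5) - (1)*(-12) = -10 + 12 = 2.
Characteristic equation: λ² - (-3)λ + (2) = 0.
Discriminant = (-3)² - 4*(2) = 9 - 8 = 1.
λ = (-3 ± √1) / 2 = (-3 ± 1) / 2 = -2, -1.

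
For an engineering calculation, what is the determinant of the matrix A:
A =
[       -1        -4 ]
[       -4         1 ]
det(A) = -17

For a 2×2 matrix [[a, b], [c, d]], det = a*d - b*c.
det(A) = (-1)*(1) - (-4)*(-4) = -1 - 16 = -17.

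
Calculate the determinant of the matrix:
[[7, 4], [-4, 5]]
51

For a 2×2 matrix [[a, b], [c, d]], det = ad - bc
det = (7)(5) - (4)(-4) = 35 - -16 = 51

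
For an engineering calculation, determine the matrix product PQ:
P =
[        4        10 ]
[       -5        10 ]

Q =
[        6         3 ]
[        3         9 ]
PQ =
[       54       102 ]
[        0        75 ]

Matrix multiplication: (PQ)[i][j] = sum over k of P[i][k] * Q[k][j].
  (PQ)[0][0] = (4)*(6) + (10)*(3) = 54
  (PQ)[0][1] = (4)*(3) + (10)*(9) = 102
  (PQ)[1][0] = (-5)*(6) + (10)*(3) = 0
  (PQ)[1][1] = (-5)*(3) + (10)*(9) = 75
PQ =
[       54       102 ]
[        0        75 ]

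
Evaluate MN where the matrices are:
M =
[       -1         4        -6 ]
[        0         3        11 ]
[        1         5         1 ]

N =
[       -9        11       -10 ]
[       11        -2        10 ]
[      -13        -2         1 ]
MN =
[      131        -7        44 ]
[     -110       -28        41 ]
[       33        -1        41 ]

Matrix multiplication: (MN)[i][j] = sum over k of M[i][k] * N[k][j].
  (MN)[0][0] = (-1)*(-9) + (4)*(11) + (-6)*(-13) = 131
  (MN)[0][1] = (-1)*(11) + (4)*(-2) + (-6)*(-2) = -7
  (MN)[0][2] = (-1)*(-10) + (4)*(10) + (-6)*(1) = 44
  (MN)[1][0] = (0)*(-9) + (3)*(11) + (11)*(-13) = -110
  (MN)[1][1] = (0)*(11) + (3)*(-2) + (11)*(-2) = -28
  (MN)[1][2] = (0)*(-10) + (3)*(10) + (11)*(1) = 41
  (MN)[2][0] = (1)*(-9) + (5)*(11) + (1)*(-13) = 33
  (MN)[2][1] = (1)*(11) + (5)*(-2) + (1)*(-2) = -1
  (MN)[2][2] = (1)*(-10) + (5)*(10) + (1)*(1) = 41
MN =
[      131        -7        44 ]
[     -110       -28        41 ]
[       33        -1        41 ]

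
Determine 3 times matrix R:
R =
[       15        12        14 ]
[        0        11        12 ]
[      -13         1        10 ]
3R =
[       45        36        42 ]
[        0        33        36 ]
[      -39         3        30 ]

Scalar multiplication is elementwise: (3R)[i][j] = 3 * R[i][j].
  (3R)[0][0] = 3 * (15) = 45
  (3R)[0][1] = 3 * (12) = 36
  (3R)[0][2] = 3 * (14) = 42
  (3R)[1][0] = 3 * (0) = 0
  (3R)[1][1] = 3 * (11) = 33
  (3R)[1][2] = 3 * (12) = 36
  (3R)[2][0] = 3 * (-13) = -39
  (3R)[2][1] = 3 * (1) = 3
  (3R)[2][2] = 3 * (10) = 30
3R =
[       45        36        42 ]
[        0        33        36 ]
[      -39         3        30 ]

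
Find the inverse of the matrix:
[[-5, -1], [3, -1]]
[[-1/8, 1/8], [-3/8, -5/8]]

For [[a,b],[c,d]], inverse = (1/det)·[[d,-b],[-c,a]]
det = -5·-1 - -1·3 = 8
Inverse = (1/8)·[[-1, 1], [-3, -5]]
        = [[-1/8, 1/8], [-3/8, -5/8]]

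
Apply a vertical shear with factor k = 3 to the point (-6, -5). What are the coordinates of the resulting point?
(-6, -23)

Shear matrix for vertical shear with factor k = 3:
[[1, 0], [3, 1]]
Result: (-6, -5) → (-6, -23)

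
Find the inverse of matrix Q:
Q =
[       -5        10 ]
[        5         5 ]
det(Q) = -75
Q⁻¹ =
[    -1/15      2/15 ]
[     1/15      1/15 ]

For a 2×2 matrix Q = [[a, b], [c, d]] with det(Q) ≠ 0, Q⁻¹ = (1/det(Q)) * [[d, -b], [-c, a]].
det(Q) = (-5)*(5) - (10)*(5) = -25 - 50 = -75.
Q⁻¹ = (1/-75) * [[5, -10], [-5, -5]].
Dividing each entry by -75 and reducing:
Q⁻¹ =
[    -1/15      2/15 ]
[     1/15      1/15 ]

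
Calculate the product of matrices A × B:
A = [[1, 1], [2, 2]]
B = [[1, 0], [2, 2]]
[[3, 2], [6, 4]]

Matrix multiplication:
C[0][0] = 1×1 + 1×2 = 3
C[0][1] = 1×0 + 1×2 = 2
C[1][0] = 2×1 + 2×2 = 6
C[1][1] = 2×0 + 2×2 = 4
Result: [[3, 2], [6, 4]]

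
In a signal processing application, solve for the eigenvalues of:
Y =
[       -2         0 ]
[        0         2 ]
λ = -2, 2

Solve det(Y - λI) = 0. For a 2×2 matrix the characteristic equation is λ² - (trace)λ + det = 0.
trace(Y) = a + d = -2 + 2 = 0.
det(Y) = a*d - b*c = (-2)*(2) - (0)*(0) = -4 - 0 = -4.
Characteristic equation: λ² - (0)λ + (-4) = 0.
Discriminant = (0)² - 4*(-4) = 0 + 16 = 16.
λ = (0 ± √16) / 2 = (0 ± 4) / 2 = -2, 2.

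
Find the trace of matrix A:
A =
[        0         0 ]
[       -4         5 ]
tr(A) = 0 + 5 = 5

The trace of a square matrix is the sum of its diagonal entries.
Diagonal entries of A: A[0][0] = 0, A[1][1] = 5.
tr(A) = 0 + 5 = 5.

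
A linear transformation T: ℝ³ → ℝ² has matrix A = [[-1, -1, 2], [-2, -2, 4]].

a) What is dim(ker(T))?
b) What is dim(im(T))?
dim(ker) = 2, dim(im) = 1

Observe that row 2 = 2 × row 1 (so the rows are linearly dependent).
Thus rank(A) = 1 (only one linearly independent row).
dim(im(T)) = rank(A) = 1.
By the rank-nullity theorem applied to T: ℝ³ → ℝ², rank(A) + nullity(A) = 3 (the domain dimension), so dim(ker(T)) = 3 - 1 = 2.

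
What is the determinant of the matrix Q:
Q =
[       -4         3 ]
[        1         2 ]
det(Q) = -11

For a 2×2 matrix [[a, b], [c, d]], det = a*d - b*c.
det(Q) = (-4)*(2) - (3)*(1) = -8 - 3 = -11.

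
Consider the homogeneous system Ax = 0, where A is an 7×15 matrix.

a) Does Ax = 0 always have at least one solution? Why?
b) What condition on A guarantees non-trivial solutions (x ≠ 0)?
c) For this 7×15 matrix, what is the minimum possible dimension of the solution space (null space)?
a) Yes, x = 0 is always a solution. b) When A has linearly dependent columns (rank < n). c) Minimum nullity = 8.

a) x = 0 satisfies A·0 = 0, so the zero vector is always a solution.
b) Non-trivial solutions exist iff the columns of A are linearly dependent, equivalently rank(A) < n (the number of columns).
c) By rank-nullity, rank(A) + nullity(A) = n = 15. Since A has only 7 rows, rank(A) ≤ 7, so nullity(A) ≥ 15 - 7 = 8.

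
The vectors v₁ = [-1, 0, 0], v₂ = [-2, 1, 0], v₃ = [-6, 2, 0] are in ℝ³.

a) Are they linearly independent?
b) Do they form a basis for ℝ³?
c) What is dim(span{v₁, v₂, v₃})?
Not independent, not a basis, dim(span) = 2

Check whether v₃ can be written as a linear combination of v₁ and v₂.
v₃ = (2)·v₁ + (2)·v₂ = [-6, 2, 0], so the three vectors are linearly dependent.
Thus they do not form a basis for ℝ³, and dim(span{v₁, v₂, v₃}) = 2 (spanned by v₁ and v₂).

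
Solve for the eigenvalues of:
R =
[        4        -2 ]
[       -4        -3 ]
λ = -4, 5

Solve det(R - λI) = 0. For a 2×2 matrix the characteristic equation is λ² - (trace)λ + det = 0.
trace(R) = a + d = 4 - 3 = 1.
det(R) = a*d - b*c = (4)*(-3) - (-2)*(-4) = -12 - 8 = -20.
Characteristic equation: λ² - (1)λ + (-20) = 0.
Discriminant = (1)² - 4*(-20) = 1 + 80 = 81.
λ = (1 ± √81) / 2 = (1 ± 9) / 2 = -4, 5.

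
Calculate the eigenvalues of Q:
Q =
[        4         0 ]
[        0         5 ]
λ = 4, 5

Solve det(Q - λI) = 0. For a 2×2 matrix the characteristic equation is λ² - (trace)λ + det = 0.
trace(Q) = a + d = 4 + 5 = 9.
det(Q) = a*d - b*c = (4)*(5) - (0)*(0) = 20 - 0 = 20.
Characteristic equation: λ² - (9)λ + (20) = 0.
Discriminant = (9)² - 4*(20) = 81 - 80 = 1.
λ = (9 ± √1) / 2 = (9 ± 1) / 2 = 4, 5.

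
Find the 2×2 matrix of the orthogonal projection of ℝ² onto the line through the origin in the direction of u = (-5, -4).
[[25/41, 20/41], [20/41, 16/41]]

The orthogonal projection onto the line spanned by a nonzero vector u = (a, b) has matrix P = (u uᵀ) / (uᵀ u) = (1/(a² + b²)) · [[a², ab], [ab, b²]].
Here u = (-5, -4), so a² + b² = 25 + 16 = 41.
P = (1/41) · [[25, 20], [20, 16]] = [[25/41, 20/41], [20/41, 16/41]].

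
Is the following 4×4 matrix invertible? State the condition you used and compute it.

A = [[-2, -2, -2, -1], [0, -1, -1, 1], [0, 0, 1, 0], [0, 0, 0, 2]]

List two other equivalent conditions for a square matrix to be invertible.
Yes, invertible; det(A) = 4 ≠ 0. Equivalent conditions: rank(A) = 4; Ax = 0 has only the trivial solution; 0 is not an eigenvalue; the columns of A are linearly independent.

To check invertibility, compute det(A).
The given matrix is triangular, so det(A) equals the product of its diagonal entries = 4 ≠ 0.
Since det(A) ≠ 0, A is invertible.
Equivalent conditions for a square matrix A to be invertible:
- rank(A) = 4 (full rank).
- The homogeneous system Ax = 0 has only the trivial solution x = 0.
- 0 is not an eigenvalue of A.
- The columns (equivalently rows) of A are linearly independent.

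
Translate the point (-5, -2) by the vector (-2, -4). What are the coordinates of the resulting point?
(-7, -6)

Translation by (-2, -4):
x' = -5 + -2 = -7
y' = -2 + -4 = -6
Homogeneous matrix: [[1, 0, -2], [0, 1, -4], [0, 0, 1]]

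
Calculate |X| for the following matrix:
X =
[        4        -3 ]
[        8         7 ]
det(X) = 52

For a 2×2 matrix [[a, b], [c, d]], det = a*d - b*c.
det(X) = (4)*(7) - (-3)*(8) = 28 + 24 = 52.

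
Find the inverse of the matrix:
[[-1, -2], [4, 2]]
[[1/3, 1/3], [-2/3, -1/6]]

For [[a,b],[c,d]], inverse = (1/det)·[[d,-b],[-c,a]]
det = -1·2 - -2·4 = 6
Inverse = (1/6)·[[2, 2], [-4, -1]]
        = [[1/3, 1/3], [-2/3, -1/6]]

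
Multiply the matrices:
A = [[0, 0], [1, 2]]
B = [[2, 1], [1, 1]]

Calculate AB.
[[0, 0], [4, 3]]

Each entry (i,j) of AB = sum over k of A[i][k]*B[k][j].
(AB)[0][0] = (0)*(2) + (0)*(1) = 0
(AB)[0][1] = (0)*(1) + (0)*(1) = 0
(AB)[1][0] = (1)*(2) + (2)*(1) = 4
(AB)[1][1] = (1)*(1) + (2)*(1) = 3
AB = [[0, 0], [4, 3]]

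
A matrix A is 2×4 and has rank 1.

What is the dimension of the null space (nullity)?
3

The rank-nullity theorem for an m×n matrix states:
rank(A) + nullity(A) = n (the number of columns).
Here n = 4 and rank(A) = 1, so nullity(A) = 4 - 1 = 3.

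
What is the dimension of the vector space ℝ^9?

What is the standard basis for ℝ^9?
Dimension = 9; standard basis = {e_1, e_2, e_3, …, e_9}

ℝ^9 is the space of 9-tuples of real numbers; its dimension is 9.
The standard basis consists of 9 vectors: e_1, e_2, e_3, …, e_9, where e_i is the vector with 1 in position i and 0 elsewhere.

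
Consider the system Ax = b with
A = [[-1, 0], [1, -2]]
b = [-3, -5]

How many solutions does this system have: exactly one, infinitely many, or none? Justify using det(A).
Exactly one solution

Compute det(A) = (-1)*(-2) - (0)*(1) = 2.
Because det(A) ≠ 0, A is invertible and Ax = b has a unique solution for every b (here x = A⁻¹ b).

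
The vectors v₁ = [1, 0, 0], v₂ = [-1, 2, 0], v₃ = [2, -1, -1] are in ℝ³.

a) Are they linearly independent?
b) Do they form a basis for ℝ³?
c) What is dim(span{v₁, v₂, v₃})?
Yes independent, yes basis, dim = 3

Stack v₁, v₂, v₃ as rows of a 3×3 matrix.
[[1, 0, 0]; [-1, 2, 0]; [2, -1, -1]] is already lower triangular with nonzero diagonal entries (1, 2, -1), so its determinant is the product of the diagonal entries, det = (1)·(2)·(-1) = -2 ≠ 0, and the rows are linearly independent.
Three linearly independent vectors in ℝ³ form a basis for ℝ³, so dim(span{v₁,v₂,v₃}) = 3.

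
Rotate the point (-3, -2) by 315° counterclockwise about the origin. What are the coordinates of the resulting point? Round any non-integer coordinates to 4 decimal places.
(-3.5355, 0.7071)

Rotation matrix R(θ) = [[cos θ, -sin θ], [sin θ, cos θ]]; for θ = 315°:
R = [[√2/2, √2/2], [-√2/2, √2/2]]
Result: R × [-3, -2]ᵀ = [√2/2·-3 + (√2/2)·-2, -√2/2·-3 + (√2/2)·-2]ᵀ = (-3.5355, 0.7071)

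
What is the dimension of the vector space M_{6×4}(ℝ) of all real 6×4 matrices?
Dimension = 24

A real 6×4 matrix is determined by its 6·4 = 24 independent entries.
A standard basis is {E_ij : 1 ≤ i ≤ 6, 1 ≤ j ≤ 4}, where E_ij has a 1 in position (i, j) and 0 elsewhere — there are 24 such matrices, and they are linearly independent and span M_{6×4}(ℝ).
Therefore dim(M_{6×4}(ℝ)) = 24.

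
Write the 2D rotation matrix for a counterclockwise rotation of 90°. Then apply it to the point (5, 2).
R = [[0, -1], [1, 0]]; R·(5, 2) = (-2, 5)

Rotation matrix formula: R(θ) = [[cos θ, -sin θ], [sin θ, cos θ]]
For θ = 90°:
cos(90°) = 0
sin(90°) = 1
R = [[0, -1], [1, 0]]
Apply to (5, 2): [0·5 + (-1)·2, 1·5 + 0·2] = (-2, 5)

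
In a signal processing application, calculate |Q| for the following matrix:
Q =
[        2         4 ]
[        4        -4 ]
det(Q) = -24

For a 2×2 matrix [[a, b], [c, d]], det = a*d - b*c.
det(Q) = (2)*(-4) - (4)*(4) = -8 - 16 = -24.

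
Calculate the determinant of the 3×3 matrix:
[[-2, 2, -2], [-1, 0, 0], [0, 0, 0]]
0

Expansion along first row:
det = -2·det([[0,0],[0,0]]) - 2·det([[-1,0],[0,0]]) + -2·det([[-1,0],[0,0]])
    = -2·(0·0 - 0·0) - 2·(-1·0 - 0·0) + -2·(-1·0 - 0·0)
    = -2·0 - 2·0 + -2·0
    = 0 + 0 + 0 = 0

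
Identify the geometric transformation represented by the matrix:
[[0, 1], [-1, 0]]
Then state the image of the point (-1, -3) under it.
rotation by 90° clockwise (i.e., 270° counterclockwise); image of (-1, -3) is (-3, 1)

This matches the form [[cos θ, -sin θ], [sin θ, cos θ]] of a rotation matrix; reading off cos θ and sin θ gives the angle.
The matrix [[0, 1], [-1, 0]] represents: rotation by 90° clockwise (i.e., 270° counterclockwise).
Applying it to (-1, -3): [0·-1 + 1·-3, -1·-1 + 0·-3] = (-3, 1).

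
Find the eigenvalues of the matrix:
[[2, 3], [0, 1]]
λ = 1 and λ = 2

Characteristic equation: det(A - λI) = 0
λ² - (trace)λ + (det) = 0
λ² - (3)λ + (2) = 0
λ² - 3λ + 2 = 0
Solving: λ = 1, 2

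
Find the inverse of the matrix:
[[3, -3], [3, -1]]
[[-1/6, 1/2], [-1/2, 1/2]]

For [[a,b],[c,d]], inverse = (1/det)·[[d,-b],[-c,a]]
det = 3·-1 - -3·3 = 6
Inverse = (1/6)·[[-1, 3], [-3, 3]]
        = [[-1/6, 1/2], [-1/2, 1/2]]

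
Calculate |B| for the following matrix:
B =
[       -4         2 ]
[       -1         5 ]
det(B) = -18

For a 2×2 matrix [[a, b], [c, d]], det = a*d - b*c.
det(B) = (-4)*(5) - (2)*(-1) = -20 + 2 = -18.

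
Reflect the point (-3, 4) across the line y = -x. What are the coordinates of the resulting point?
(-4, 3)

Reflection across line y = -x: (-3, 4) → (-4, 3)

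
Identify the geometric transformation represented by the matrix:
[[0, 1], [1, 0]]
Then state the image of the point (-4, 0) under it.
reflection across the line y = x; image of (-4, 0) is (0, -4)

This is a symmetric orthogonal matrix with determinant -1, which characterizes a reflection in ℝ².
The matrix [[0, 1], [1, 0]] represents: reflection across the line y = x.
Applying it to (-4, 0): [0·-4 + 1·0, 1·-4 + 0·0] = (0, -4).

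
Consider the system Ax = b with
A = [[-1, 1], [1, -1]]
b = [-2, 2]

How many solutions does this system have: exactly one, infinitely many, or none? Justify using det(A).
Infinitely many solutions

det(A) = (-1)*(-1) - (1)*(1) = 0, so A is singular (column 2 is -1 times column 1).
b = [-2, 2] = 2 * column 1 of A, so b lies in the column space of A.
A singular matrix whose right-hand side is in its column space gives a 1-parameter family of solutions — infinitely many.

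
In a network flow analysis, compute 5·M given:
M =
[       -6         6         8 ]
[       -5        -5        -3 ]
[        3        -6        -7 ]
5M =
[      -30        30        40 ]
[      -25       -25       -15 ]
[       15       -30       -35 ]

Scalar multiplication is elementwise: (5M)[i][j] = 5 * M[i][j].
  (5M)[0][0] = 5 * (-6) = -30
  (5M)[0][1] = 5 * (6) = 30
  (5M)[0][2] = 5 * (8) = 40
  (5M)[1][0] = 5 * (-5) = -25
  (5M)[1][1] = 5 * (-5) = -25
  (5M)[1][2] = 5 * (-3) = -15
  (5M)[2][0] = 5 * (3) = 15
  (5M)[2][1] = 5 * (-6) = -30
  (5M)[2][2] = 5 * (-7) = -35
5M =
[      -30        30        40 ]
[      -25       -25       -15 ]
[       15       -30       -35 ]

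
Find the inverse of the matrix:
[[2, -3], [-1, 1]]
[[-1, -3], [-1, -2]]

For [[a,b],[c,d]], inverse = (1/det)·[[d,-b],[-c,a]]
det = 2·1 - -3·-1 = -1
Inverse = (1/-1)·[[1, 3], [1, 2]]
        = [[-1, -3], [-1, -2]]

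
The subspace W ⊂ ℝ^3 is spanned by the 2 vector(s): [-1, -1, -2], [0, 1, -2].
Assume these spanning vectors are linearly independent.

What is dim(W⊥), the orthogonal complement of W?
dim(W⊥) = 1

For any subspace W of ℝ^n, dim(W) + dim(W⊥) = n (the whole-space dimension).
Here the given 2 vectors are linearly independent, so dim(W) = 2.
Thus dim(W⊥) = n - dim(W) = 3 - 2 = 1.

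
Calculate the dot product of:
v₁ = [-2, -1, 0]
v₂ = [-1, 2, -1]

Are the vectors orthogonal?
0, Yes

The dot product is the sum of products of corresponding components.
v₁·v₂ = (-2)*(-1) + (-1)*(2) + (0)*(-1) = 2 - 2 + 0 = 0.
Two vectors are orthogonal iff their dot product is 0; here the dot product is 0, so the vectors are orthogonal.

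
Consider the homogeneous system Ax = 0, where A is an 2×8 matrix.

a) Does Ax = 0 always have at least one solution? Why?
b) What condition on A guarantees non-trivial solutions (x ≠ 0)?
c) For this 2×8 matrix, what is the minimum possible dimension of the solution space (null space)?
a) Yes, x = 0 is always a solution. b) When A has linearly dependent columns (rank < n). c) Minimum nullity = 6.

a) x = 0 satisfies A·0 = 0, so the zero vector is always a solution.
b) Non-trivial solutions exist iff the columns of A are linearly dependent, equivalently rank(A) < n (the number of columns).
c) By rank-nullity, rank(A) + nullity(A) = n = 8. Since A has only 2 rows, rank(A) ≤ 2, so nullity(A) ≥ 8 - 2 = 6.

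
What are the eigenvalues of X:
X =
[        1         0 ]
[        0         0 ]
λ = 0, 1

Solve det(X - λI) = 0. For a 2×2 matrix the characteristic equation is λ² - (trace)λ + det = 0.
trace(X) = a + d = 1 + 0 = 1.
det(X) = a*d - b*c = (1)*(0) - (0)*(0) = 0 - 0 = 0.
Characteristic equation: λ² - (1)λ + (0) = 0.
Discriminant = (1)² - 4*(0) = 1 - 0 = 1.
λ = (1 ± √1) / 2 = (1 ± 1) / 2 = 0, 1.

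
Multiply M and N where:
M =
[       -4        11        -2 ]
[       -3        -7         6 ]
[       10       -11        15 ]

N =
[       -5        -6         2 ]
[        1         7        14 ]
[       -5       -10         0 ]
MN =
[       41       121       146 ]
[      -22       -91      -104 ]
[     -136      -287      -134 ]

Matrix multiplication: (MN)[i][j] = sum over k of M[i][k] * N[k][j].
  (MN)[0][0] = (-4)*(-5) + (11)*(1) + (-2)*(-5) = 41
  (MN)[0][1] = (-4)*(-6) + (11)*(7) + (-2)*(-10) = 121
  (MN)[0][2] = (-4)*(2) + (11)*(14) + (-2)*(0) = 146
  (MN)[1][0] = (-3)*(-5) + (-7)*(1) + (6)*(-5) = -22
  (MN)[1][1] = (-3)*(-6) + (-7)*(7) + (6)*(-10) = -91
  (MN)[1][2] = (-3)*(2) + (-7)*(14) + (6)*(0) = -104
  (MN)[2][0] = (10)*(-5) + (-11)*(1) + (15)*(-5) = -136
  (MN)[2][1] = (10)*(-6) + (-11)*(7) + (15)*(-10) = -287
  (MN)[2][2] = (10)*(2) + (-11)*(14) + (15)*(0) = -134
MN =
[       41       121       146 ]
[      -22       -91      -104 ]
[     -136      -287      -134 ]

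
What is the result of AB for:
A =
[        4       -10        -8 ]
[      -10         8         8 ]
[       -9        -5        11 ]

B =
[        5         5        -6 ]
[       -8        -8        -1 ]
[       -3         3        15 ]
AB =
[      124        76      -134 ]
[     -138       -90       172 ]
[      -38        28       224 ]

Matrix multiplication: (AB)[i][j] = sum over k of A[i][k] * B[k][j].
  (AB)[0][0] = (4)*(5) + (-10)*(-8) + (-8)*(-3) = 124
  (AB)[0][1] = (4)*(5) + (-10)*(-8) + (-8)*(3) = 76
  (AB)[0][2] = (4)*(-6) + (-10)*(-1) + (-8)*(15) = -134
  (AB)[1][0] = (-10)*(5) + (8)*(-8) + (8)*(-3) = -138
  (AB)[1][1] = (-10)*(5) + (8)*(-8) + (8)*(3) = -90
  (AB)[1][2] = (-10)*(-6) + (8)*(-1) + (8)*(15) = 172
  (AB)[2][0] = (-9)*(5) + (-5)*(-8) + (11)*(-3) = -38
  (AB)[2][1] = (-9)*(5) + (-5)*(-8) + (11)*(3) = 28
  (AB)[2][2] = (-9)*(-6) + (-5)*(-1) + (11)*(15) = 224
AB =
[      124        76      -134 ]
[     -138       -90       172 ]
[      -38        28       224 ]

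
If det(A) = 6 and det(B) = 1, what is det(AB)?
6

Use the multiplicative property of determinants: det(AB) = det(A)*det(B).
det(AB) = (6)*(1) = 6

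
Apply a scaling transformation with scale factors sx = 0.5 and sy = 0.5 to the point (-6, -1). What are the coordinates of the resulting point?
(-3.0, -0.5)

Scaling matrix:
[[0.50, 0], [0, 0.50]]
Result: (-6 × 0.5, -1 × 0.5) = (-3.0, -0.5)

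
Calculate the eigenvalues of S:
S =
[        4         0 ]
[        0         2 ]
λ = 2, 4

Solve det(S - λI) = 0. For a 2×2 matrix the characteristic equation is λ² - (trace)λ + det = 0.
trace(S) = a + d = 4 + 2 = 6.
det(S) = a*d - b*c = (4)*(2) - (0)*(0) = 8 - 0 = 8.
Characteristic equation: λ² - (6)λ + (8) = 0.
Discriminant = (6)² - 4*(8) = 36 - 32 = 4.
λ = (6 ± √4) / 2 = (6 ± 2) / 2 = 2, 4.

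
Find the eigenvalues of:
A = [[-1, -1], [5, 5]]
λ = 0, 4

Solve det(A - λI) = 0. For a 2×2 matrix this is λ² - (trace)λ + det = 0.
trace(A) = -1 + 5 = 4.
det(A) = (-1)*(5) - (-1)*(5) = -5 + 5 = 0.
Characteristic equation: λ² - (4)λ + (0) = 0.
Discriminant: (4)² - 4*(0) = 16 - 0 = 16.
Roots: λ = (4 ± √16) / 2 = 0, 4.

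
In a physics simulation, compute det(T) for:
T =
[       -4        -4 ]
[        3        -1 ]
det(T) = 16

For a 2×2 matrix [[a, b], [c, d]], det = a*d - b*c.
det(T) = (-4)*(-1) - (-4)*(3) = 4 + 12 = 16.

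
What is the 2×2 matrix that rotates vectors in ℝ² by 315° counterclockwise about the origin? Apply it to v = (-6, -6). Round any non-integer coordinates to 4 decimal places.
R = [[√2/2, √2/2], [-√2/2, √2/2]]; R·v = (-8.4853, 0.0000)

A counterclockwise rotation by angle θ in ℝ² has matrix R(θ) = [[cos θ, -sin θ], [sin θ, cos θ]].
For θ = 315°: cos θ = √2/2, sin θ = -√2/2.
R(315°) = [[√2/2, √2/2], [-√2/2, √2/2]].
R·v = [√2/2·-6 + (√2/2)·-6, -√2/2·-6 + √2/2·-6] = (-8.4853, 0.0000).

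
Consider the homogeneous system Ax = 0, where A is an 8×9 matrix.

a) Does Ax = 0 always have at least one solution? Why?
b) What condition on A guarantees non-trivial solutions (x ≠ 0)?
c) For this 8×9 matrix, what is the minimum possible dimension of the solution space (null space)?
a) Yes, x = 0 is always a solution. b) When A has linearly dependent columns (rank < n). c) Minimum nullity = 1.

a) x = 0 satisfies A·0 = 0, so the zero vector is always a solution.
b) Non-trivial solutions exist iff the columns of A are linearly dependent, equivalently rank(A) < n (the number of columns).
c) By rank-nullity, rank(A) + nullity(A) = n = 9. Since A has only 8 rows, rank(A) ≤ 8, so nullity(A) ≥ 9 - 8 = 1.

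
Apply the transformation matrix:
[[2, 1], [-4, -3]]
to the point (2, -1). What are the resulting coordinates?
(3, -5)

Matrix multiplication:
[[2, 1], [-4, -3]] × [2, -1]ᵀ
= [2×2 + 1×-1, -4×2 + -3×-1]ᵀ
= [3.0000, -5.0000]ᵀ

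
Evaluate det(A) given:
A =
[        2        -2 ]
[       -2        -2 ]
det(A) = -8

For a 2×2 matrix [[a, b], [c, d]], det = a*d - b*c.
det(A) = (2)*(-2) - (-2)*(-2) = -4 - 4 = -8.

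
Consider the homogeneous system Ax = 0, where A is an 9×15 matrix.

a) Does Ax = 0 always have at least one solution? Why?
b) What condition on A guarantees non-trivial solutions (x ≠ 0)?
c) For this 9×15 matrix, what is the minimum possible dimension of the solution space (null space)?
a) Yes, x = 0 is always a solution. b) When A has linearly dependent columns (rank < n). c) Minimum nullity = 6.

a) x = 0 satisfies A·0 = 0, so the zero vector is always a solution.
b) Non-trivial solutions exist iff the columns of A are linearly dependent, equivalently rank(A) < n (the number of columns).
c) By rank-nullity, rank(A) + nullity(A) = n = 15. Since A has only 9 rows, rank(A) ≤ 9, so nullity(A) ≥ 15 - 9 = 6.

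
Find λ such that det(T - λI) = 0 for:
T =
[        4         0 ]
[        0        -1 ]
λ = -1, 4

Solve det(T - λI) = 0. For a 2×2 matrix the characteristic equation is λ² - (trace)λ + det = 0.
trace(T) = a + d = 4 - 1 = 3.
det(T) = a*d - b*c = (4)*(-1) - (0)*(0) = -4 - 0 = -4.
Characteristic equation: λ² - (3)λ + (-4) = 0.
Discriminant = (3)² - 4*(-4) = 9 + 16 = 25.
λ = (3 ± √25) / 2 = (3 ± 5) / 2 = -1, 4.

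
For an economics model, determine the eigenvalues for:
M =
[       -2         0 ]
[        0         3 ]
λ = -2, 3

Solve det(M - λI) = 0. For a 2×2 matrix the characteristic equation is λ² - (trace)λ + det = 0.
trace(M) = a + d = -2 + 3 = 1.
det(M) = a*d - b*c = (-2)*(3) - (0)*(0) = -6 - 0 = -6.
Characteristic equation: λ² - (1)λ + (-6) = 0.
Discriminant = (1)² - 4*(-6) = 1 + 24 = 25.
λ = (1 ± √25) / 2 = (1 ± 5) / 2 = -2, 3.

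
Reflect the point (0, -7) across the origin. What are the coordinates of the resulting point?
(0, 7)

Reflection across origin: (0, -7) → (0, 7)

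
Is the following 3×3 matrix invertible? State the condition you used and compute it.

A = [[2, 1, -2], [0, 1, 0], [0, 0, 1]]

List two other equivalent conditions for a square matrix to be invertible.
Yes, invertible; det(A) = 2 ≠ 0. Equivalent conditions: rank(A) = 3; Ax = 0 has only the trivial solution; 0 is not an eigenvalue; the columns of A are linearly independent.

To check invertibility, compute det(A).
The given matrix is triangular, so det(A) equals the product of its diagonal entries = 2 ≠ 0.
Since det(A) ≠ 0, A is invertible.
Equivalent conditions for a square matrix A to be invertible:
- rank(A) = 3 (full rank).
- The homogeneous system Ax = 0 has only the trivial solution x = 0.
- 0 is not an eigenvalue of A.
- The columns (equivalently rows) of A are linearly independent.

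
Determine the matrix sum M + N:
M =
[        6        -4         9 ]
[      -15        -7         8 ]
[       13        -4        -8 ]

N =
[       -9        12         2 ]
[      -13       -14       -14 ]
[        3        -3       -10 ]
M + N =
[       -3         8        11 ]
[      -28       -21        -6 ]
[       16        -7       -18 ]

Matrix addition is elementwise: (M+N)[i][j] = M[i][j] + N[i][j].
  (M+N)[0][0] = (6) + (-9) = -3
  (M+N)[0][1] = (-4) + (12) = 8
  (M+N)[0][2] = (9) + (2) = 11
  (M+N)[1][0] = (-15) + (-13) = -28
  (M+N)[1][1] = (-7) + (-14) = -21
  (M+N)[1][2] = (8) + (-14) = -6
  (M+N)[2][0] = (13) + (3) = 16
  (M+N)[2][1] = (-4) + (-3) = -7
  (M+N)[2][2] = (-8) + (-10) = -18
M + N =
[       -3         8        11 ]
[      -28       -21        -6 ]
[       16        -7       -18 ]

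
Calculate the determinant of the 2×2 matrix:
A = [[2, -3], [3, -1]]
7

For A = [[a, b], [c, d]], det(A) = a*d - b*c.
det(A) = (2)*(-1) - (-3)*(3) = -2 - -9 = 7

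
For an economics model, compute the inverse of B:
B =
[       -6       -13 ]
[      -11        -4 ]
det(B) = -119
B⁻¹ =
[    4/119   -13/119 ]
[  -11/119     6/119 ]

For a 2×2 matrix B = [[a, b], [c, d]] with det(B) ≠ 0, B⁻¹ = (1/det(B)) * [[d, -b], [-c, a]].
det(B) = (-6)*(-4) - (-13)*(-11) = 24 - 143 = -119.
B⁻¹ = (1/-119) * [[-4, 13], [11, -6]].
Dividing each entry by -119 and reducing:
B⁻¹ =
[    4/119   -13/119 ]
[  -11/119     6/119 ]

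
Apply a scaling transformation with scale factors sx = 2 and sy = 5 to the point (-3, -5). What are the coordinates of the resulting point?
(-6, -25)

Scaling matrix:
[[2, 0], [0, 5]]
Result: (-3 × 2, -5 × 5) = (-6, -25)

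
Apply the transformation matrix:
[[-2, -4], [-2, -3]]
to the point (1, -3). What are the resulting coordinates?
(10, 7)

Matrix multiplication:
[[-2, -4], [-2, -3]] × [1, -3]ᵀ
= [-2×1 + -4×-3, -2×1 + -3×-3]ᵀ
= [10.0000, 7.0000]ᵀ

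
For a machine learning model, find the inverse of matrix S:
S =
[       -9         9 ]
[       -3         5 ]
det(S) = -18
S⁻¹ =
[    -5/18       1/2 ]
[     -1/6       1/2 ]

For a 2×2 matrix S = [[a, b], [c, d]] with det(S) ≠ 0, S⁻¹ = (1/det(S)) * [[d, -b], [-c, a]].
det(S) = (-9)*(5) - (9)*(-3) = -45 + 27 = -18.
S⁻¹ = (1/-18) * [[5, -9], [3, -9]].
Dividing each entry by -18 and reducing:
S⁻¹ =
[    -5/18       1/2 ]
[     -1/6       1/2 ]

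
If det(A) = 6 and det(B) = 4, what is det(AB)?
24

Use the multiplicative property of determinants: det(AB) = det(A)*det(B).
det(AB) = (6)*(4) = 24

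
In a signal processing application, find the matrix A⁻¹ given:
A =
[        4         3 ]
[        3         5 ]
det(A) = 11
A⁻¹ =
[     5/11     -3/11 ]
[    -3/11      4/11 ]

For a 2×2 matrix A = [[a, b], [c, d]] with det(A) ≠ 0, A⁻¹ = (1/det(A)) * [[d, -b], [-c, a]].
det(A) = (4)*(5) - (3)*(3) = 20 - 9 = 11.
A⁻¹ = (1/11) * [[5, -3], [-3, 4]].
Dividing each entry by 11 and reducing:
A⁻¹ =
[     5/11     -3/11 ]
[    -3/11      4/11 ]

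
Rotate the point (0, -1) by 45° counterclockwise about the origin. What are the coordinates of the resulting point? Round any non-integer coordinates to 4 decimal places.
(0.7071, -0.7071)

Rotation matrix R(θ) = [[cos θ, -sin θ], [sin θ, cos θ]]; for θ = 45°:
R = [[√2/2, -√2/2], [√2/2, √2/2]]
Result: R × [0, -1]ᵀ = [√2/2·0 + (-√2/2)·-1, √2/2·0 + (√2/2)·-1]ᵀ = (0.7071, -0.7071)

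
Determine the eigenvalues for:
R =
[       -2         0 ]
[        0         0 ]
λ = -2, 0

Solve det(R - λI) = 0. For a 2×2 matrix the characteristic equation is λ² - (trace)λ + det = 0.
trace(R) = a + d = -2 + 0 = -2.
det(R) = a*d - b*c = (-2)*(0) - (0)*(0) = 0 - 0 = 0.
Characteristic equation: λ² - (-2)λ + (0) = 0.
Discriminant = (-2)² - 4*(0) = 4 - 0 = 4.
λ = (-2 ± √4) / 2 = (-2 ± 2) / 2 = -2, 0.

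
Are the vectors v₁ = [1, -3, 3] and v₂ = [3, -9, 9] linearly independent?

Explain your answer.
No, linearly dependent (v₂ = 3·v₁)

Check whether there is a scalar k with v₂ = k·v₁.
Comparing components, k = 3 satisfies 3·[1, -3, 3] = [3, -9, 9].
Since v₂ is a scalar multiple of v₁, the two vectors are linearly dependent.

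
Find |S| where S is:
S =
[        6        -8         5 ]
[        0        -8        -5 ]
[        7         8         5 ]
det(S) = 560

Expand along row 0 (cofactor expansion): det(S) = a*(e*i - f*h) - b*(d*i - f*g) + c*(d*h - e*g), where the 3×3 is [[a, b, c], [d, e, f], [g, h, i]].
Minor M_00 = (-8)*(5) - (-5)*(8) = -40 + 40 = 0.
Minor M_01 = (0)*(5) - (-5)*(7) = 0 + 35 = 35.
Minor M_02 = (0)*(8) - (-8)*(7) = 0 + 56 = 56.
det(S) = (6)*(0) - (-8)*(35) + (5)*(56) = 0 + 280 + 280 = 560.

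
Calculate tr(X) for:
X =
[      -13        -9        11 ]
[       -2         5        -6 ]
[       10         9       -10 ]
tr(X) = -13 + 5 - 10 = -18

The trace of a square matrix is the sum of its diagonal entries.
Diagonal entries of X: X[0][0] = -13, X[1][1] = 5, X[2][2] = -10.
tr(X) = -13 + 5 - 10 = -18.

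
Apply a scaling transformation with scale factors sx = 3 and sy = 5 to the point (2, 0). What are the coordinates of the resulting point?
(6, 0)

Scaling matrix:
[[3, 0], [0, 5]]
Result: (2 × 3, 0 × 5) = (6, 0)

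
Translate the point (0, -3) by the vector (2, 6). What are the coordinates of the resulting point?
(2, 3)

Translation by (2, 6):
x' = 0 + 2 = 2
y' = -3 + 6 = 3
Homogeneous matrix: [[1, 0, 2], [0, 1, 6], [0, 0, 1]]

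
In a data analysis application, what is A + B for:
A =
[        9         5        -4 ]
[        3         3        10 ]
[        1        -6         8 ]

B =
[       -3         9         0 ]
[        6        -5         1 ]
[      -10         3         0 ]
A + B =
[        6        14        -4 ]
[        9        -2        11 ]
[       -9        -3         8 ]

Matrix addition is elementwise: (A+B)[i][j] = A[i][j] + B[i][j].
  (A+B)[0][0] = (9) + (-3) = 6
  (A+B)[0][1] = (5) + (9) = 14
  (A+B)[0][2] = (-4) + (0) = -4
  (A+B)[1][0] = (3) + (6) = 9
  (A+B)[1][1] = (3) + (-5) = -2
  (A+B)[1][2] = (10) + (1) = 11
  (A+B)[2][0] = (1) + (-10) = -9
  (A+B)[2][1] = (-6) + (3) = -3
  (A+B)[2][2] = (8) + (0) = 8
A + B =
[        6        14        -4 ]
[        9        -2        11 ]
[       -9        -3         8 ]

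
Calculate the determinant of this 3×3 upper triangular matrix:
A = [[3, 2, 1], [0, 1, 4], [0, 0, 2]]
6

The determinant of a triangular matrix is the product of its diagonal entries (the off-diagonal entries above the diagonal do not affect it).
det(A) = (3) * (1) * (2) = 6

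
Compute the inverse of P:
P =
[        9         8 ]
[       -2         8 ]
det(P) = 88
P⁻¹ =
[     1/11     -1/11 ]
[     1/44      9/88 ]

For a 2×2 matrix P = [[a, b], [c, d]] with det(P) ≠ 0, P⁻¹ = (1/det(P)) * [[d, -b], [-c, a]].
det(P) = (9)*(8) - (8)*(-2) = 72 + 16 = 88.
P⁻¹ = (1/88) * [[8, -8], [2, 9]].
Dividing each entry by 88 and reducing:
P⁻¹ =
[     1/11     -1/11 ]
[     1/44      9/88 ]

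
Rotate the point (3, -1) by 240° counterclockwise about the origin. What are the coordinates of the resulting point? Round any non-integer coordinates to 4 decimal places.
(-2.3660, -2.0981)

Rotation matrix R(θ) = [[cos θ, -sin θ], [sin θ, cos θ]]; for θ = 240°:
R = [[-1/2, √3/2], [-√3/2, -1/2]]
Result: R × [3, -1]ᵀ = [-1/2·3 + (√3/2)·-1, -√3/2·3 + (-1/2)·-1]ᵀ = (-2.3660, -2.0981)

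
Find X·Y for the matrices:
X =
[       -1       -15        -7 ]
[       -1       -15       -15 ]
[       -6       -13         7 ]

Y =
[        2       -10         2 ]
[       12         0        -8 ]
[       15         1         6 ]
XY =
[     -287         3        76 ]
[     -407        -5        28 ]
[      -63        67       134 ]

Matrix multiplication: (XY)[i][j] = sum over k of X[i][k] * Y[k][j].
  (XY)[0][0] = (-1)*(2) + (-15)*(12) + (-7)*(15) = -287
  (XY)[0][1] = (-1)*(-10) + (-15)*(0) + (-7)*(1) = 3
  (XY)[0][2] = (-1)*(2) + (-15)*(-8) + (-7)*(6) = 76
  (XY)[1][0] = (-1)*(2) + (-15)*(12) + (-15)*(15) = -407
  (XY)[1][1] = (-1)*(-10) + (-15)*(0) + (-15)*(1) = -5
  (XY)[1][2] = (-1)*(2) + (-15)*(-8) + (-15)*(6) = 28
  (XY)[2][0] = (-6)*(2) + (-13)*(12) + (7)*(15) = -63
  (XY)[2][1] = (-6)*(-10) + (-13)*(0) + (7)*(1) = 67
  (XY)[2][2] = (-6)*(2) + (-13)*(-8) + (7)*(6) = 134
XY =
[     -287         3        76 ]
[     -407        -5        28 ]
[      -63        67       134 ]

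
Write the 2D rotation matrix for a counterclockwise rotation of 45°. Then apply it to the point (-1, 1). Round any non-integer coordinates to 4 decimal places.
R = [[√2/2, -√2/2], [√2/2, √2/2]]; R·(-1, 1) = (-1.4142, 0.0000)

Rotation matrix formula: R(θ) = [[cos θ, -sin θ], [sin θ, cos θ]]
For θ = 45°:
cos(45°) = √2/2
sin(45°) = √2/2
R = [[√2/2, -√2/2], [√2/2, √2/2]]
Apply to (-1, 1): [√2/2·-1 + (-√2/2)·1, √2/2·-1 + √2/2·1] = (-1.4142, 0.0000)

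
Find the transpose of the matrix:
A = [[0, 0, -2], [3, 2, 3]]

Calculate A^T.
[[0, 3], [0, 2], [-2, 3]]

The transpose sends entry (i,j) to (j,i); rows become columns.
Row 0 of A: [0, 0, -2] -> column 0 of A^T.
Row 1 of A: [3, 2, 3] -> column 1 of A^T.
A^T = [[0, 3], [0, 2], [-2, 3]]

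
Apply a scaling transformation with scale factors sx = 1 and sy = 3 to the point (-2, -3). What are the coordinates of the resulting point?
(-2, -9)

Scaling matrix:
[[1, 0], [0, 3]]
Result: (-2 × 1, -3 × 3) = (-2, -9)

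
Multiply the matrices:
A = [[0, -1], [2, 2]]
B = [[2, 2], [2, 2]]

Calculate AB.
[[-2, -2], [8, 8]]

Each entry (i,j) of AB = sum over k of A[i][k]*B[k][j].
(AB)[0][0] = (0)*(2) + (-1)*(2) = -2
(AB)[0][1] = (0)*(2) + (-1)*(2) = -2
(AB)[1][0] = (2)*(2) + (2)*(2) = 8
(AB)[1][1] = (2)*(2) + (2)*(2) = 8
AB = [[-2, -2], [8, 8]]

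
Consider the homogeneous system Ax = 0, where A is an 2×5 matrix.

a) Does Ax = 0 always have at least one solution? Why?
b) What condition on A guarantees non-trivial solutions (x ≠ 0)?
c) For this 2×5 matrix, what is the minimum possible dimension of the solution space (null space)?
a) Yes, x = 0 is always a solution. b) When A has linearly dependent columns (rank < n). c) Minimum nullity = 3.

a) x = 0 satisfies A·0 = 0, so the zero vector is always a solution.
b) Non-trivial solutions exist iff the columns of A are linearly dependent, equivalently rank(A) < n (the number of columns).
c) By rank-nullity, rank(A) + nullity(A) = n = 5. Since A has only 2 rows, rank(A) ≤ 2, so nullity(A) ≥ 5 - 2 = 3.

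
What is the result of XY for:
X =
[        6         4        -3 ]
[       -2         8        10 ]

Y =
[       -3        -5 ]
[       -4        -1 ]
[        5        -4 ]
XY =
[      -49       -22 ]
[       24       -38 ]

Matrix multiplication: (XY)[i][j] = sum over k of X[i][k] * Y[k][j].
  (XY)[0][0] = (6)*(-3) + (4)*(-4) + (-3)*(5) = -49
  (XY)[0][1] = (6)*(-5) + (4)*(-1) + (-3)*(-4) = -22
  (XY)[1][0] = (-2)*(-3) + (8)*(-4) + (10)*(5) = 24
  (XY)[1][1] = (-2)*(-5) + (8)*(-1) + (10)*(-4) = -38
XY =
[      -49       -22 ]
[       24       -38 ]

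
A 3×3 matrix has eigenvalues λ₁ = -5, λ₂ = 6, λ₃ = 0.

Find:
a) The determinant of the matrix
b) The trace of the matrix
det = 0, trace = 1

Two standard eigenvalue identities:
- det(A) equals the product of the eigenvalues (counted with multiplicity).
- trace(A) equals the sum of the eigenvalues.
det(A) = (-5)*(6)*(0) = 0.
trace(A) = -5 + 6 + 0 = 1.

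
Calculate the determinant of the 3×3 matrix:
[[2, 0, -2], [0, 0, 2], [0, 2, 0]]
-8

Expansion along first row:
det = 2·det([[0,2],[2,0]]) - 0·det([[0,2],[0,0]]) + -2·det([[0,0],[0,2]])
    = 2·(0·0 - 2·2) - 0·(0·0 - 2·0) + -2·(0·2 - 0·0)
    = 2·-4 - 0·0 + -2·0
    = -8 + 0 + 0 = -8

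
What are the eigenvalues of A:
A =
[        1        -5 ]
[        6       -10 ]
λ = -5, -4

Solve det(A - λI) = 0. For a 2×2 matrix the characteristic equation is λ² - (trace)λ + det = 0.
trace(A) = a + d = 1 - 10 = -9.
det(A) = a*d - b*c = (1)*(-10) - (-5)*(6) = -10 + 30 = 20.
Characteristic equation: λ² - (-9)λ + (20) = 0.
Discriminant = (-9)² - 4*(20) = 81 - 80 = 1.
λ = (-9 ± √1) / 2 = (-9 ± 1) / 2 = -5, -4.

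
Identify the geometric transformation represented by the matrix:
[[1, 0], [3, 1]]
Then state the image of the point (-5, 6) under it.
vertical shear with factor 3; image of (-5, 6) is (-5, -9)

The matrix [[1, 0], [k, 1]] sends (x, y) to (x, 3x + y), leaving the x-coordinate fixed: a vertical shear.
The matrix [[1, 0], [3, 1]] represents: vertical shear with factor 3.
Applying it to (-5, 6): [1·-5 + 0·6, 3·-5 + 1·6] = (-5, -9).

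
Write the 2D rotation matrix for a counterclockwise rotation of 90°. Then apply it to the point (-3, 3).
R = [[0, -1], [1, 0]]; R·(-3, 3) = (-3, -3)

Rotation matrix formula: R(θ) = [[cos θ, -sin θ], [sin θ, cos θ]]
For θ = 90°:
cos(90°) = 0
sin(90°) = 1
R = [[0, -1], [1, 0]]
Apply to (-3, 3): [0·-3 + (-1)·3, 1·-3 + 0·3] = (-3, -3)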